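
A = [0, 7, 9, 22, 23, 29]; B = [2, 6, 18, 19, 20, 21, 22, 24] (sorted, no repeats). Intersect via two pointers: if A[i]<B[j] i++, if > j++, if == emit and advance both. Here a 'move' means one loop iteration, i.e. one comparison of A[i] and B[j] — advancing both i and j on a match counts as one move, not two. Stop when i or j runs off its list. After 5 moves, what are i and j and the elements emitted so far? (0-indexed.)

i=3, j=2, emitted=[]

i=0 j=0: 0<2, i++
i=1 j=0: 7>2, j++
i=1 j=1: 7>6, j++
i=1 j=2: 7<18, i++
i=2 j=2: 9<18, i++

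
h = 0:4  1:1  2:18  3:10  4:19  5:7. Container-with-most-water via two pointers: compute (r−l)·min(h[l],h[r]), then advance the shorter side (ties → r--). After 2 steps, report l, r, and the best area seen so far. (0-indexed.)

l=0 r=5: min(4,7)*5=20 best=20 *, l++
l=1 r=5: min(1,7)*4=4 best=20, l++

l=2, r=5, best area=20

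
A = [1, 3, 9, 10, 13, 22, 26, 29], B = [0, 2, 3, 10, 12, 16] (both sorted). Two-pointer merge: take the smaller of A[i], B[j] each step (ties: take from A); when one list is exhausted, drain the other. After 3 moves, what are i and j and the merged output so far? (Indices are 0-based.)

i=1, j=2, merged so far=[0, 1, 2]

[i=0,j=0] A[i]=1>B[j]=0 take 0 → j++
[i=0,j=1] A[i]=1<=B[j]=2 take 1 → i++
[i=1,j=1] A[i]=3>B[j]=2 take 2 → j++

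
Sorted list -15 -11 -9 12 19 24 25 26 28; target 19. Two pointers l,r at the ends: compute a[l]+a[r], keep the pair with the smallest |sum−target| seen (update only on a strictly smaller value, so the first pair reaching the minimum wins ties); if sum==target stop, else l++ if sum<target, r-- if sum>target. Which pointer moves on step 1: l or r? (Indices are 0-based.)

l

[0,8] -15+28=13 d=6 * → l++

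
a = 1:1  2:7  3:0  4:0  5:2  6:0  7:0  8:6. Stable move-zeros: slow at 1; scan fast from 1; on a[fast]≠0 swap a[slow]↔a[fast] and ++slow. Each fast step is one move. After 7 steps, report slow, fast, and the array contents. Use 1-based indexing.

slow=1 fast=1: a[fast]=1≠0 swap→a[1]=1, slow++,fast++
slow=2 fast=2: a[fast]=7≠0 swap→a[2]=7, slow++,fast++
slow=3 fast=3: a[fast]=0, fast++
slow=3 fast=4: a[fast]=0, fast++
slow=3 fast=5: a[fast]=2≠0 swap→a[3]=2, slow++,fast++
slow=4 fast=6: a[fast]=0, fast++
slow=4 fast=7: a[fast]=0, fast++

slow=4, fast=8, a=[1, 7, 2, 0, 0, 0, 0, 6]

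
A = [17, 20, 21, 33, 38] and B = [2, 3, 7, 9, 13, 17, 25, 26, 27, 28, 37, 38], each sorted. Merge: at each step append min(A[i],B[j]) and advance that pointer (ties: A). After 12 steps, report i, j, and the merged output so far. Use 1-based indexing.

i=1 j=1: A[i]=17>B[j]=2 take 2, j++
i=1 j=2: A[i]=17>B[j]=3 take 3, j++
i=1 j=3: A[i]=17>B[j]=7 take 7, j++
i=1 j=4: A[i]=17>B[j]=9 take 9, j++
i=1 j=5: A[i]=17>B[j]=13 take 13, j++
i=1 j=6: A[i]=17<=B[j]=17 take 17, i++
i=2 j=6: A[i]=20>B[j]=17 take 17, j++
i=2 j=7: A[i]=20<=B[j]=25 take 20, i++
i=3 j=7: A[i]=21<=B[j]=25 take 21, i++
i=4 j=7: A[i]=33>B[j]=25 take 25, j++
i=4 j=8: A[i]=33>B[j]=26 take 26, j++
i=4 j=9: A[i]=33>B[j]=27 take 27, j++

i=4, j=10, merged so far=[2, 3, 7, 9, 13, 17, 17, 20, 21, 25, 26, 27]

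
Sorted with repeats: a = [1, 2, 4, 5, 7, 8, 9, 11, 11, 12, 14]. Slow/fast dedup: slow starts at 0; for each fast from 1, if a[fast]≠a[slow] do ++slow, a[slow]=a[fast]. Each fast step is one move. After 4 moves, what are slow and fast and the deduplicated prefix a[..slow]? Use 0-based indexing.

slow=4, fast=5, prefix=[1, 2, 4, 5, 7]

slow=0 fast=1: a[fast]=2≠a[slow]=1 write a[1]=2, slow++,fast++
slow=1 fast=2: a[fast]=4≠a[slow]=2 write a[2]=4, slow++,fast++
slow=2 fast=3: a[fast]=5≠a[slow]=4 write a[3]=5, slow++,fast++
slow=3 fast=4: a[fast]=7≠a[slow]=5 write a[4]=7, slow++,fast++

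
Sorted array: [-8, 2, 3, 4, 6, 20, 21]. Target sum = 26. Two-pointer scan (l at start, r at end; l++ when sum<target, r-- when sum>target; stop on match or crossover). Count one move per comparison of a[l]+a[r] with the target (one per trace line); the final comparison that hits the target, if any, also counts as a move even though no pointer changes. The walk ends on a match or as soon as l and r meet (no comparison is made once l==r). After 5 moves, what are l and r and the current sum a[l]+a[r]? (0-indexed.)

l=4, r=5, sum=26

[0,6] -8+21=13 <26 → l++
[1,6] 2+21=23 <26 → l++
[2,6] 3+21=24 <26 → l++
[3,6] 4+21=25 <26 → l++
[4,6] 6+21=27 >26 → r--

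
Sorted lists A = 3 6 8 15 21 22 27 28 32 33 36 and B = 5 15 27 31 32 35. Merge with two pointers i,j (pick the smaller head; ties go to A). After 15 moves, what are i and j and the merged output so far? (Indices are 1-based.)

[i=1,j=1] A[i]=3<=B[j]=5 take 3 → i++
[i=2,j=1] A[i]=6>B[j]=5 take 5 → j++
[i=2,j=2] A[i]=6<=B[j]=15 take 6 → i++
[i=3,j=2] A[i]=8<=B[j]=15 take 8 → i++
[i=4,j=2] A[i]=15<=B[j]=15 take 15 → i++
[i=5,j=2] A[i]=21>B[j]=15 take 15 → j++
[i=5,j=3] A[i]=21<=B[j]=27 take 21 → i++
[i=6,j=3] A[i]=22<=B[j]=27 take 22 → i++
[i=7,j=3] A[i]=27<=B[j]=27 take 27 → i++
[i=8,j=3] A[i]=28>B[j]=27 take 27 → j++
[i=8,j=4] A[i]=28<=B[j]=31 take 28 → i++
[i=9,j=4] A[i]=32>B[j]=31 take 31 → j++
[i=9,j=5] A[i]=32<=B[j]=32 take 32 → i++
[i=10,j=5] A[i]=33>B[j]=32 take 32 → j++
[i=10,j=6] A[i]=33<=B[j]=35 take 33 → i++

i=11, j=6, merged so far=[3, 5, 6, 8, 15, 15, 21, 22, 27, 27, 28, 31, 32, 32, 33]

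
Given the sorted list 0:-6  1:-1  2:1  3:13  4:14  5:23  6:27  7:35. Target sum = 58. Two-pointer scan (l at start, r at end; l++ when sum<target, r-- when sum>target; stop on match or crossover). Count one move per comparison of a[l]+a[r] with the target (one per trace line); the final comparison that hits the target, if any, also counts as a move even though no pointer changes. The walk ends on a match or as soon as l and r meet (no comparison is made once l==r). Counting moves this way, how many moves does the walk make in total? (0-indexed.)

6 moves

[0,7] -6+35=29 <58 → l++
[1,7] -1+35=34 <58 → l++
[2,7] 1+35=36 <58 → l++
[3,7] 13+35=48 <58 → l++
[4,7] 14+35=49 <58 → l++
[5,7] 23+35=58 → found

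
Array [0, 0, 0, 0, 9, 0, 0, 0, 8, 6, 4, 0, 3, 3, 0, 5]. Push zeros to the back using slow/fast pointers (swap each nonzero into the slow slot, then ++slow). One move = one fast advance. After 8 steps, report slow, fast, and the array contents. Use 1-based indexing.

(s=1,f=1) a[fast]=0 → fast++
(s=1,f=2) a[fast]=0 → fast++
(s=1,f=3) a[fast]=0 → fast++
(s=1,f=4) a[fast]=0 → fast++
(s=1,f=5) a[fast]=9≠0 swap→a[1]=9 → slow++,fast++
(s=2,f=6) a[fast]=0 → fast++
(s=2,f=7) a[fast]=0 → fast++
(s=2,f=8) a[fast]=0 → fast++

slow=2, fast=9, a=[9, 0, 0, 0, 0, 0, 0, 0, 8, 6, 4, 0, 3, 3, 0, 5]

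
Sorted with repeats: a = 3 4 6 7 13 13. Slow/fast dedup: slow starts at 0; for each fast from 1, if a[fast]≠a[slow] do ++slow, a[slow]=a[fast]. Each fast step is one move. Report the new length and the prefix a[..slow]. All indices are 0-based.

(s=0,f=1) a[fast]=4≠a[slow]=3 write a[1]=4 → slow++,fast++
(s=1,f=2) a[fast]=6≠a[slow]=4 write a[2]=6 → slow++,fast++
(s=2,f=3) a[fast]=7≠a[slow]=6 write a[3]=7 → slow++,fast++
(s=3,f=4) a[fast]=13≠a[slow]=7 write a[4]=13 → slow++,fast++
(s=4,f=5) a[fast]=13=a[slow] dup → fast++

length 5; prefix = [3, 4, 6, 7, 13]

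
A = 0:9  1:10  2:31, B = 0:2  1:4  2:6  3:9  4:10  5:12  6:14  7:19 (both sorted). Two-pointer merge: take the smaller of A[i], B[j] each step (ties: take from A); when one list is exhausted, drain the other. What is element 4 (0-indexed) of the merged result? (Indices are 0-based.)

merged[4] = 9

[i=0,j=0] A[i]=9>B[j]=2 take 2 → j++
[i=0,j=1] A[i]=9>B[j]=4 take 4 → j++
[i=0,j=2] A[i]=9>B[j]=6 take 6 → j++
[i=0,j=3] A[i]=9<=B[j]=9 take 9 → i++
[i=1,j=3] A[i]=10>B[j]=9 take 9 → j++
[i=1,j=4] A[i]=10<=B[j]=10 take 10 → i++
[i=2,j=4] A[i]=31>B[j]=10 take 10 → j++
[i=2,j=5] A[i]=31>B[j]=12 take 12 → j++
[i=2,j=6] A[i]=31>B[j]=14 take 14 → j++
[i=2,j=7] A[i]=31>B[j]=19 take 19 → j++
[i=2,j=8] B done, take A[i]=31 → i++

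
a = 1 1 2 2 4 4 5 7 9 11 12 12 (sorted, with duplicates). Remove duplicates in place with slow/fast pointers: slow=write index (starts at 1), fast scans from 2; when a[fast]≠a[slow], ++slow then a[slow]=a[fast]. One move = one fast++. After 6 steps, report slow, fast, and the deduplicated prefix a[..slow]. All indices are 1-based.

slow=4, fast=8, prefix=[1, 2, 4, 5]

slow=1 fast=2: a[fast]=1=a[slow] dup, fast++
slow=1 fast=3: a[fast]=2≠a[slow]=1 write a[2]=2, slow++,fast++
slow=2 fast=4: a[fast]=2=a[slow] dup, fast++
slow=2 fast=5: a[fast]=4≠a[slow]=2 write a[3]=4, slow++,fast++
slow=3 fast=6: a[fast]=4=a[slow] dup, fast++
slow=3 fast=7: a[fast]=5≠a[slow]=4 write a[4]=5, slow++,fast++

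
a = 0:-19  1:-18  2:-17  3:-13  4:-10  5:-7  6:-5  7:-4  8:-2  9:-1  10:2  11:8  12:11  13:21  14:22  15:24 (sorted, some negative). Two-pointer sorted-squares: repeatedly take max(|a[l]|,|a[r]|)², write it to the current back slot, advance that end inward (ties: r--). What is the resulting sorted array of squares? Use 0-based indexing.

[0,15] |-19|<=|24| out[15]=576 → r--
[0,14] |-19|<=|22| out[14]=484 → r--
[0,13] |-19|<=|21| out[13]=441 → r--
[0,12] |-19|>|11| out[12]=361 → l++
[1,12] |-18|>|11| out[11]=324 → l++
[2,12] |-17|>|11| out[10]=289 → l++
[3,12] |-13|>|11| out[9]=169 → l++
[4,12] |-10|<=|11| out[8]=121 → r--
[4,11] |-10|>|8| out[7]=100 → l++
[5,11] |-7|<=|8| out[6]=64 → r--
[5,10] |-7|>|2| out[5]=49 → l++
[6,10] |-5|>|2| out[4]=25 → l++
[7,10] |-4|>|2| out[3]=16 → l++
[8,10] |-2|<=|2| out[2]=4 → r--
[8,9] |-2|>|-1| out[1]=4 → l++
[9,9] |-1|<=|-1| out[0]=1 → r--

[1, 4, 4, 16, 25, 49, 64, 100, 121, 169, 289, 324, 361, 441, 484, 576]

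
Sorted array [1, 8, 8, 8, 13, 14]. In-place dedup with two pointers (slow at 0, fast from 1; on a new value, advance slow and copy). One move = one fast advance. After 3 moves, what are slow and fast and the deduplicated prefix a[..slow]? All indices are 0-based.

(s=0,f=1) a[fast]=8≠a[slow]=1 write a[1]=8 → slow++,fast++
(s=1,f=2) a[fast]=8=a[slow] dup → fast++
(s=1,f=3) a[fast]=8=a[slow] dup → fast++

slow=1, fast=4, prefix=[1, 8]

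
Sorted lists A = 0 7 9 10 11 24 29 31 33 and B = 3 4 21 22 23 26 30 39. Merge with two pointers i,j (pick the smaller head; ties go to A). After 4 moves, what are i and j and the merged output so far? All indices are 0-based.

i=0 j=0: A[i]=0<=B[j]=3 take 0, i++
i=1 j=0: A[i]=7>B[j]=3 take 3, j++
i=1 j=1: A[i]=7>B[j]=4 take 4, j++
i=1 j=2: A[i]=7<=B[j]=21 take 7, i++

i=2, j=2, merged so far=[0, 3, 4, 7]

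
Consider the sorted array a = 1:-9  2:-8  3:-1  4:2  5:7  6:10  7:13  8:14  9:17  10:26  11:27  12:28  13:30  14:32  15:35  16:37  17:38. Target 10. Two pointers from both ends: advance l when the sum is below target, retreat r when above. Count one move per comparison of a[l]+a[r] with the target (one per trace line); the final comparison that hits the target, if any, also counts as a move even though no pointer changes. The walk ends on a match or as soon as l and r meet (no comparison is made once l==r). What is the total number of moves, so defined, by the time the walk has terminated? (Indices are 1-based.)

l=1 r=17: -9+38=29 >10, r--
l=1 r=16: -9+37=28 >10, r--
l=1 r=15: -9+35=26 >10, r--
l=1 r=14: -9+32=23 >10, r--
l=1 r=13: -9+30=21 >10, r--
l=1 r=12: -9+28=19 >10, r--
l=1 r=11: -9+27=18 >10, r--
l=1 r=10: -9+26=17 >10, r--
l=1 r=9: -9+17=8 <10, l++
l=2 r=9: -8+17=9 <10, l++
l=3 r=9: -1+17=16 >10, r--
l=3 r=8: -1+14=13 >10, r--
l=3 r=7: -1+13=12 >10, r--
l=3 r=6: -1+10=9 <10, l++
l=4 r=6: 2+10=12 >10, r--
l=4 r=5: 2+7=9 <10, l++

16 moves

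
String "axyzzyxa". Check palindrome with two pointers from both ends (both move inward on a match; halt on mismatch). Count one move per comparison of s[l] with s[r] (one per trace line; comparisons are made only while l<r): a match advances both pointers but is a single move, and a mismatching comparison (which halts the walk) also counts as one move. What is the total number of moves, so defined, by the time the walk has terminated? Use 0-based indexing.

4 moves

[0,7] 'a'=='a' → l++,r--
[1,6] 'x'=='x' → l++,r--
[2,5] 'y'=='y' → l++,r--
[3,4] 'z'=='z' → l++,r--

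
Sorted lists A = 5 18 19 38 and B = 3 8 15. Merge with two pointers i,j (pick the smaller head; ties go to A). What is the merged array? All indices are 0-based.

[i=0,j=0] A[i]=5>B[j]=3 take 3 → j++
[i=0,j=1] A[i]=5<=B[j]=8 take 5 → i++
[i=1,j=1] A[i]=18>B[j]=8 take 8 → j++
[i=1,j=2] A[i]=18>B[j]=15 take 15 → j++
[i=1,j=3] B done, take A[i]=18 → i++
[i=2,j=3] B done, take A[i]=19 → i++
[i=3,j=3] B done, take A[i]=38 → i++

[3, 5, 8, 15, 18, 19, 38]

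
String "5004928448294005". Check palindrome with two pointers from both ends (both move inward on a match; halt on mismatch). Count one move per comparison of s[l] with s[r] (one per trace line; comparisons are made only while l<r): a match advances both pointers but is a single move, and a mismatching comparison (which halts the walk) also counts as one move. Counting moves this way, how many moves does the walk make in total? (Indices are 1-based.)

[1,16] '5'=='5' → l++,r--
[2,15] '0'=='0' → l++,r--
[3,14] '0'=='0' → l++,r--
[4,13] '4'=='4' → l++,r--
[5,12] '9'=='9' → l++,r--
[6,11] '2'=='2' → l++,r--
[7,10] '8'=='8' → l++,r--
[8,9] '4'=='4' → l++,r--

8 moves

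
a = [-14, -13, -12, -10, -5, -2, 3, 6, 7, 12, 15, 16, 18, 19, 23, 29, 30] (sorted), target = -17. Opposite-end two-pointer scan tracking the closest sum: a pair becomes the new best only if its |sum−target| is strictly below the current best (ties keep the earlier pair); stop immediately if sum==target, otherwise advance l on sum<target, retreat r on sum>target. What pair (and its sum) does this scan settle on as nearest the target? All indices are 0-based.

[0,16] -14+30=16 d=33 * → r--
[0,15] -14+29=15 d=32 * → r--
[0,14] -14+23=9 d=26 * → r--
[0,13] -14+19=5 d=22 * → r--
[0,12] -14+18=4 d=21 * → r--
[0,11] -14+16=2 d=19 * → r--
[0,10] -14+15=1 d=18 * → r--
[0,9] -14+12=-2 d=15 * → r--
[0,8] -14+7=-7 d=10 * → r--
[0,7] -14+6=-8 d=9 * → r--
[0,6] -14+3=-11 d=6 * → r--
[0,5] -14+-2=-16 d=1 * → r--
[0,4] -14+-5=-19 d=2 → l++
[1,4] -13+-5=-18 d=1 → l++
[2,4] -12+-5=-17 d=0 * → stop

pair (-12, -5) with sum -17 (|Δ|=0)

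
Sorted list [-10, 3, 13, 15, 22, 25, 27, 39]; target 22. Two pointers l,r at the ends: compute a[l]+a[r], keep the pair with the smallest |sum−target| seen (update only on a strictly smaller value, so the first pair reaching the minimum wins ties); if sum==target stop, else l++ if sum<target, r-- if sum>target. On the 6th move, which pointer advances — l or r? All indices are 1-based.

[1,8] -10+39=29 d=7 * → r--
[1,7] -10+27=17 d=5 * → l++
[2,7] 3+27=30 d=8 → r--
[2,6] 3+25=28 d=6 → r--
[2,5] 3+22=25 d=3 * → r--
[2,4] 3+15=18 d=4 → l++

l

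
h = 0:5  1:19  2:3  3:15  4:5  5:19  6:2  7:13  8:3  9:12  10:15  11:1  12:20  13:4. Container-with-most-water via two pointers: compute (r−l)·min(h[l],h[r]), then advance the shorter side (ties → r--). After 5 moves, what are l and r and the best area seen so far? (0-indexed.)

l=4, r=12, best area=209

l=0 r=13: min(5,4)*13=52 best=52 *, r--
l=0 r=12: min(5,20)*12=60 best=60 *, l++
l=1 r=12: min(19,20)*11=209 best=209 *, l++
l=2 r=12: min(3,20)*10=30 best=209, l++
l=3 r=12: min(15,20)*9=135 best=209, l++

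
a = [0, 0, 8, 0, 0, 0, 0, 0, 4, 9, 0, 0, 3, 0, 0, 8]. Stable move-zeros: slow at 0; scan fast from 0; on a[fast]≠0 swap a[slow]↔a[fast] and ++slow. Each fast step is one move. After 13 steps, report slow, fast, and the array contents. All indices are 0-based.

slow=4, fast=13, a=[8, 4, 9, 3, 0, 0, 0, 0, 0, 0, 0, 0, 0, 0, 0, 8]

(s=0,f=0) a[fast]=0 → fast++
(s=0,f=1) a[fast]=0 → fast++
(s=0,f=2) a[fast]=8≠0 swap→a[0]=8 → slow++,fast++
(s=1,f=3) a[fast]=0 → fast++
(s=1,f=4) a[fast]=0 → fast++
(s=1,f=5) a[fast]=0 → fast++
(s=1,f=6) a[fast]=0 → fast++
(s=1,f=7) a[fast]=0 → fast++
(s=1,f=8) a[fast]=4≠0 swap→a[1]=4 → slow++,fast++
(s=2,f=9) a[fast]=9≠0 swap→a[2]=9 → slow++,fast++
(s=3,f=10) a[fast]=0 → fast++
(s=3,f=11) a[fast]=0 → fast++
(s=3,f=12) a[fast]=3≠0 swap→a[3]=3 → slow++,fast++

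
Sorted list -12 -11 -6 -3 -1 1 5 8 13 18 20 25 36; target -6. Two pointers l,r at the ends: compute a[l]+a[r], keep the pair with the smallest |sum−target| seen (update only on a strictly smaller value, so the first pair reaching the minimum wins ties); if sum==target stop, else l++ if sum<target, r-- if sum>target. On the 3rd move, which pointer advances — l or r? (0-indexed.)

[0,12] -12+36=24 d=30 * → r--
[0,11] -12+25=13 d=19 * → r--
[0,10] -12+20=8 d=14 * → r--

r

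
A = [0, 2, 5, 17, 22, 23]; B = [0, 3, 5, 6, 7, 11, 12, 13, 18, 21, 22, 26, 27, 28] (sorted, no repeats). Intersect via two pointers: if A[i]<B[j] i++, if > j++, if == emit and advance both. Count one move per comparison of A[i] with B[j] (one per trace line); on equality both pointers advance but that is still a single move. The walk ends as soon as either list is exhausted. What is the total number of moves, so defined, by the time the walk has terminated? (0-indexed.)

[i=0,j=0] 0==0 emit → i++,j++
[i=1,j=1] 2<3 → i++
[i=2,j=1] 5>3 → j++
[i=2,j=2] 5==5 emit → i++,j++
[i=3,j=3] 17>6 → j++
[i=3,j=4] 17>7 → j++
[i=3,j=5] 17>11 → j++
[i=3,j=6] 17>12 → j++
[i=3,j=7] 17>13 → j++
[i=3,j=8] 17<18 → i++
[i=4,j=8] 22>18 → j++
[i=4,j=9] 22>21 → j++
[i=4,j=10] 22==22 emit → i++,j++
[i=5,j=11] 23<26 → i++

14 moves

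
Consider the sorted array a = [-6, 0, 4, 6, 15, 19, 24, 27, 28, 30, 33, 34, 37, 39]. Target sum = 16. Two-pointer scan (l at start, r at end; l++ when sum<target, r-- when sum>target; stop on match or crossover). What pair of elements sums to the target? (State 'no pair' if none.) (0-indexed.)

[0,13] -6+39=33 >16 → r--
[0,12] -6+37=31 >16 → r--
[0,11] -6+34=28 >16 → r--
[0,10] -6+33=27 >16 → r--
[0,9] -6+30=24 >16 → r--
[0,8] -6+28=22 >16 → r--
[0,7] -6+27=21 >16 → r--
[0,6] -6+24=18 >16 → r--
[0,5] -6+19=13 <16 → l++
[1,5] 0+19=19 >16 → r--
[1,4] 0+15=15 <16 → l++
[2,4] 4+15=19 >16 → r--
[2,3] 4+6=10 <16 → l++

no pair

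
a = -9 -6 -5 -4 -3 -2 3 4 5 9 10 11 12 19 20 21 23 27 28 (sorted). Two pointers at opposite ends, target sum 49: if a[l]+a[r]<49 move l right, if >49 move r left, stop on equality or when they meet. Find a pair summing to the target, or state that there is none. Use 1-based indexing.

(21, 28)

l=1 r=19: -9+28=19 <49, l++
l=2 r=19: -6+28=22 <49, l++
l=3 r=19: -5+28=23 <49, l++
l=4 r=19: -4+28=24 <49, l++
l=5 r=19: -3+28=25 <49, l++
l=6 r=19: -2+28=26 <49, l++
l=7 r=19: 3+28=31 <49, l++
l=8 r=19: 4+28=32 <49, l++
l=9 r=19: 5+28=33 <49, l++
l=10 r=19: 9+28=37 <49, l++
l=11 r=19: 10+28=38 <49, l++
l=12 r=19: 11+28=39 <49, l++
l=13 r=19: 12+28=40 <49, l++
l=14 r=19: 19+28=47 <49, l++
l=15 r=19: 20+28=48 <49, l++
l=16 r=19: 21+28=49, found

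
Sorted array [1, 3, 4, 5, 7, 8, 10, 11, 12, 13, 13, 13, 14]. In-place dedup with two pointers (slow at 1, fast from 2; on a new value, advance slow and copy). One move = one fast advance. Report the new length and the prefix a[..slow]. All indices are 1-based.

slow=1 fast=2: a[fast]=3≠a[slow]=1 write a[2]=3, slow++,fast++
slow=2 fast=3: a[fast]=4≠a[slow]=3 write a[3]=4, slow++,fast++
slow=3 fast=4: a[fast]=5≠a[slow]=4 write a[4]=5, slow++,fast++
slow=4 fast=5: a[fast]=7≠a[slow]=5 write a[5]=7, slow++,fast++
slow=5 fast=6: a[fast]=8≠a[slow]=7 write a[6]=8, slow++,fast++
slow=6 fast=7: a[fast]=10≠a[slow]=8 write a[7]=10, slow++,fast++
slow=7 fast=8: a[fast]=11≠a[slow]=10 write a[8]=11, slow++,fast++
slow=8 fast=9: a[fast]=12≠a[slow]=11 write a[9]=12, slow++,fast++
slow=9 fast=10: a[fast]=13≠a[slow]=12 write a[10]=13, slow++,fast++
slow=10 fast=11: a[fast]=13=a[slow] dup, fast++
slow=10 fast=12: a[fast]=13=a[slow] dup, fast++
slow=10 fast=13: a[fast]=14≠a[slow]=13 write a[11]=14, slow++,fast++

length 11; prefix = [1, 3, 4, 5, 7, 8, 10, 11, 12, 13, 14]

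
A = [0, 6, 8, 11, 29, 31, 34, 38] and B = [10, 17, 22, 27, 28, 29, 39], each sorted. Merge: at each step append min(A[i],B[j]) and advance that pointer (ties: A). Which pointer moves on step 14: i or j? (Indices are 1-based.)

i

i=1 j=1: A[i]=0<=B[j]=10 take 0, i++
i=2 j=1: A[i]=6<=B[j]=10 take 6, i++
i=3 j=1: A[i]=8<=B[j]=10 take 8, i++
i=4 j=1: A[i]=11>B[j]=10 take 10, j++
i=4 j=2: A[i]=11<=B[j]=17 take 11, i++
i=5 j=2: A[i]=29>B[j]=17 take 17, j++
i=5 j=3: A[i]=29>B[j]=22 take 22, j++
i=5 j=4: A[i]=29>B[j]=27 take 27, j++
i=5 j=5: A[i]=29>B[j]=28 take 28, j++
i=5 j=6: A[i]=29<=B[j]=29 take 29, i++
i=6 j=6: A[i]=31>B[j]=29 take 29, j++
i=6 j=7: A[i]=31<=B[j]=39 take 31, i++
i=7 j=7: A[i]=34<=B[j]=39 take 34, i++
i=8 j=7: A[i]=38<=B[j]=39 take 38, i++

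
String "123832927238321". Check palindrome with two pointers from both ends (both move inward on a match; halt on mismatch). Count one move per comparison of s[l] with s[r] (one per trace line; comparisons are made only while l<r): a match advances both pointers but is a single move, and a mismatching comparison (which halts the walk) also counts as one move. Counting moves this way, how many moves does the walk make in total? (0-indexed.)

l=0 r=14: '1'=='1', l++,r--
l=1 r=13: '2'=='2', l++,r--
l=2 r=12: '3'=='3', l++,r--
l=3 r=11: '8'=='8', l++,r--
l=4 r=10: '3'=='3', l++,r--
l=5 r=9: '2'=='2', l++,r--
l=6 r=8: '9'!='7', stop

7 moves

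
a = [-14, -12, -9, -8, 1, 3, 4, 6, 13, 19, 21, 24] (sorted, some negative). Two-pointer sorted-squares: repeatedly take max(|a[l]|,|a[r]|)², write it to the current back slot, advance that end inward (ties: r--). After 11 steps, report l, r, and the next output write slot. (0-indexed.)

l=0 r=11: |-14|<=|24| out[11]=576, r--
l=0 r=10: |-14|<=|21| out[10]=441, r--
l=0 r=9: |-14|<=|19| out[9]=361, r--
l=0 r=8: |-14|>|13| out[8]=196, l++
l=1 r=8: |-12|<=|13| out[7]=169, r--
l=1 r=7: |-12|>|6| out[6]=144, l++
l=2 r=7: |-9|>|6| out[5]=81, l++
l=3 r=7: |-8|>|6| out[4]=64, l++
l=4 r=7: |1|<=|6| out[3]=36, r--
l=4 r=6: |1|<=|4| out[2]=16, r--
l=4 r=5: |1|<=|3| out[1]=9, r--

l=4, r=4, next write slot=0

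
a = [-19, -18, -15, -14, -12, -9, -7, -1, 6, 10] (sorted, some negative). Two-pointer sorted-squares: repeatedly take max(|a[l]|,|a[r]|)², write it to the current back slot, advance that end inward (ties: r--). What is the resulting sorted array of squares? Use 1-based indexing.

[1,10] |-19|>|10| out[10]=361 → l++
[2,10] |-18|>|10| out[9]=324 → l++
[3,10] |-15|>|10| out[8]=225 → l++
[4,10] |-14|>|10| out[7]=196 → l++
[5,10] |-12|>|10| out[6]=144 → l++
[6,10] |-9|<=|10| out[5]=100 → r--
[6,9] |-9|>|6| out[4]=81 → l++
[7,9] |-7|>|6| out[3]=49 → l++
[8,9] |-1|<=|6| out[2]=36 → r--
[8,8] |-1|<=|-1| out[1]=1 → r--

[1, 36, 49, 81, 100, 144, 196, 225, 324, 361]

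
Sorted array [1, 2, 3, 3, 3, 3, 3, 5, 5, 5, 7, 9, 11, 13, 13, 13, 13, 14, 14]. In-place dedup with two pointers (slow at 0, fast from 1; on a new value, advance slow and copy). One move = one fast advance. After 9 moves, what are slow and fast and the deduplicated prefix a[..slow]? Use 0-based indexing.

slow=3, fast=10, prefix=[1, 2, 3, 5]

slow=0 fast=1: a[fast]=2≠a[slow]=1 write a[1]=2, slow++,fast++
slow=1 fast=2: a[fast]=3≠a[slow]=2 write a[2]=3, slow++,fast++
slow=2 fast=3: a[fast]=3=a[slow] dup, fast++
slow=2 fast=4: a[fast]=3=a[slow] dup, fast++
slow=2 fast=5: a[fast]=3=a[slow] dup, fast++
slow=2 fast=6: a[fast]=3=a[slow] dup, fast++
slow=2 fast=7: a[fast]=5≠a[slow]=3 write a[3]=5, slow++,fast++
slow=3 fast=8: a[fast]=5=a[slow] dup, fast++
slow=3 fast=9: a[fast]=5=a[slow] dup, fast++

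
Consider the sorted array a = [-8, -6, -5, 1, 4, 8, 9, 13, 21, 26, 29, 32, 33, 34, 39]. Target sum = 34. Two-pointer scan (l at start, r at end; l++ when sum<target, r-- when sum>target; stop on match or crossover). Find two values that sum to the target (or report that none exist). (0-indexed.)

[0,14] -8+39=31 <34 → l++
[1,14] -6+39=33 <34 → l++
[2,14] -5+39=34 → found

(-5, 39)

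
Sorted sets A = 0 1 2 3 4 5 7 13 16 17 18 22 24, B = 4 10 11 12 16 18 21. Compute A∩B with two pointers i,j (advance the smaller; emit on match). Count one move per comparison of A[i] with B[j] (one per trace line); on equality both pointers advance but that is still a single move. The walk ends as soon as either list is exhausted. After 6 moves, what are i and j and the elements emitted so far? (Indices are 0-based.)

i=6, j=1, emitted=[4]

i=0 j=0: 0<4, i++
i=1 j=0: 1<4, i++
i=2 j=0: 2<4, i++
i=3 j=0: 3<4, i++
i=4 j=0: 4==4 emit, i++,j++
i=5 j=1: 5<10, i++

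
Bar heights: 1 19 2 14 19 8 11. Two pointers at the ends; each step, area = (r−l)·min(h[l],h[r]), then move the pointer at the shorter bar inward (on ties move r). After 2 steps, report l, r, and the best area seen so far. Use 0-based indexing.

l=1, r=5, best area=55

[0,6] min(1,11)*6=6 best=6 * → l++
[1,6] min(19,11)*5=55 best=55 * → r--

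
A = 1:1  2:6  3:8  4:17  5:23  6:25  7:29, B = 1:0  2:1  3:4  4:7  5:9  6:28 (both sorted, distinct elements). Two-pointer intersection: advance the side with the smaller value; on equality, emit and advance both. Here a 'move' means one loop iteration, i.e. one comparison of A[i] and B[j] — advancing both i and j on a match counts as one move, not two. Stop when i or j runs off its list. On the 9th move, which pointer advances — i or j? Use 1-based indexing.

[i=1,j=1] 1>0 → j++
[i=1,j=2] 1==1 emit → i++,j++
[i=2,j=3] 6>4 → j++
[i=2,j=4] 6<7 → i++
[i=3,j=4] 8>7 → j++
[i=3,j=5] 8<9 → i++
[i=4,j=5] 17>9 → j++
[i=4,j=6] 17<28 → i++
[i=5,j=6] 23<28 → i++

i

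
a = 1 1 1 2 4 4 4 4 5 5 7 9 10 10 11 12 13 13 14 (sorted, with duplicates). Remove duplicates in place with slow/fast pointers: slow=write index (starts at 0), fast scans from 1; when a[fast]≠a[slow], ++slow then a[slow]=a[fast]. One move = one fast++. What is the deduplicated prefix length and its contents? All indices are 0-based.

(s=0,f=1) a[fast]=1=a[slow] dup → fast++
(s=0,f=2) a[fast]=1=a[slow] dup → fast++
(s=0,f=3) a[fast]=2≠a[slow]=1 write a[1]=2 → slow++,fast++
(s=1,f=4) a[fast]=4≠a[slow]=2 write a[2]=4 → slow++,fast++
(s=2,f=5) a[fast]=4=a[slow] dup → fast++
(s=2,f=6) a[fast]=4=a[slow] dup → fast++
(s=2,f=7) a[fast]=4=a[slow] dup → fast++
(s=2,f=8) a[fast]=5≠a[slow]=4 write a[3]=5 → slow++,fast++
(s=3,f=9) a[fast]=5=a[slow] dup → fast++
(s=3,f=10) a[fast]=7≠a[slow]=5 write a[4]=7 → slow++,fast++
(s=4,f=11) a[fast]=9≠a[slow]=7 write a[5]=9 → slow++,fast++
(s=5,f=12) a[fast]=10≠a[slow]=9 write a[6]=10 → slow++,fast++
(s=6,f=13) a[fast]=10=a[slow] dup → fast++
(s=6,f=14) a[fast]=11≠a[slow]=10 write a[7]=11 → slow++,fast++
(s=7,f=15) a[fast]=12≠a[slow]=11 write a[8]=12 → slow++,fast++
(s=8,f=16) a[fast]=13≠a[slow]=12 write a[9]=13 → slow++,fast++
(s=9,f=17) a[fast]=13=a[slow] dup → fast++
(s=9,f=18) a[fast]=14≠a[slow]=13 write a[10]=14 → slow++,fast++

length 11; prefix = [1, 2, 4, 5, 7, 9, 10, 11, 12, 13, 14]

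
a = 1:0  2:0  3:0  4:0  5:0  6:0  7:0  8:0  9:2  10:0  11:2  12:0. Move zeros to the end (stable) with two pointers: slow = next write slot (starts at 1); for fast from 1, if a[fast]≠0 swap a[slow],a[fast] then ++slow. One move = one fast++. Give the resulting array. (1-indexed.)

slow=1 fast=1: a[fast]=0, fast++
slow=1 fast=2: a[fast]=0, fast++
slow=1 fast=3: a[fast]=0, fast++
slow=1 fast=4: a[fast]=0, fast++
slow=1 fast=5: a[fast]=0, fast++
slow=1 fast=6: a[fast]=0, fast++
slow=1 fast=7: a[fast]=0, fast++
slow=1 fast=8: a[fast]=0, fast++
slow=1 fast=9: a[fast]=2≠0 swap→a[1]=2, slow++,fast++
slow=2 fast=10: a[fast]=0, fast++
slow=2 fast=11: a[fast]=2≠0 swap→a[2]=2, slow++,fast++
slow=3 fast=12: a[fast]=0, fast++

[2, 2, 0, 0, 0, 0, 0, 0, 0, 0, 0, 0]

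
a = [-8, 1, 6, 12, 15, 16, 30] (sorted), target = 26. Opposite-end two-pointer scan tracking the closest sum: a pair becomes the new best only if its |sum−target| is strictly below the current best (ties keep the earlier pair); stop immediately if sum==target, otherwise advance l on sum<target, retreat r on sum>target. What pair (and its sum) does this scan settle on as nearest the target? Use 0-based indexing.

pair (12, 15) with sum 27 (|Δ|=1)

[0,6] -8+30=22 d=4 * → l++
[1,6] 1+30=31 d=5 → r--
[1,5] 1+16=17 d=9 → l++
[2,5] 6+16=22 d=4 → l++
[3,5] 12+16=28 d=2 * → r--
[3,4] 12+15=27 d=1 * → r--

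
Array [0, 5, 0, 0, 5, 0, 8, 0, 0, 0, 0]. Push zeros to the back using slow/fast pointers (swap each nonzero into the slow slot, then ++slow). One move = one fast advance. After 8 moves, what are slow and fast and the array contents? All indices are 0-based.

slow=0 fast=0: a[fast]=0, fast++
slow=0 fast=1: a[fast]=5≠0 swap→a[0]=5, slow++,fast++
slow=1 fast=2: a[fast]=0, fast++
slow=1 fast=3: a[fast]=0, fast++
slow=1 fast=4: a[fast]=5≠0 swap→a[1]=5, slow++,fast++
slow=2 fast=5: a[fast]=0, fast++
slow=2 fast=6: a[fast]=8≠0 swap→a[2]=8, slow++,fast++
slow=3 fast=7: a[fast]=0, fast++

slow=3, fast=8, a=[5, 5, 8, 0, 0, 0, 0, 0, 0, 0, 0]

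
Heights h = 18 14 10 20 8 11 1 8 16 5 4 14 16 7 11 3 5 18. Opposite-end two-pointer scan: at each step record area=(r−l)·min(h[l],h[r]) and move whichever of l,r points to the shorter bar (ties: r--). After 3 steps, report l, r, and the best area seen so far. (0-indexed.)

l=0, r=14, best area=306

[0,17] min(18,18)*17=306 best=306 * → r--
[0,16] min(18,5)*16=80 best=306 → r--
[0,15] min(18,3)*15=45 best=306 → r--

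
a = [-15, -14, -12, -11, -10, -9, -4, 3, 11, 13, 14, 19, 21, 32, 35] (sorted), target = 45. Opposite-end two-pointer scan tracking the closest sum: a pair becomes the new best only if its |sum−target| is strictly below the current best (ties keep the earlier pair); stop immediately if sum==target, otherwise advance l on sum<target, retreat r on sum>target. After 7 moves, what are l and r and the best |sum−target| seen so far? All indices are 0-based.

l=7, r=14, best |Δ|=14

[0,14] -15+35=20 d=25 * → l++
[1,14] -14+35=21 d=24 * → l++
[2,14] -12+35=23 d=22 * → l++
[3,14] -11+35=24 d=21 * → l++
[4,14] -10+35=25 d=20 * → l++
[5,14] -9+35=26 d=19 * → l++
[6,14] -4+35=31 d=14 * → l++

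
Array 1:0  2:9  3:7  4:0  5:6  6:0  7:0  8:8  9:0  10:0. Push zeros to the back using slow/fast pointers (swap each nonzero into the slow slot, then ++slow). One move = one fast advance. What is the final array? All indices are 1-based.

[9, 7, 6, 8, 0, 0, 0, 0, 0, 0]

slow=1 fast=1: a[fast]=0, fast++
slow=1 fast=2: a[fast]=9≠0 swap→a[1]=9, slow++,fast++
slow=2 fast=3: a[fast]=7≠0 swap→a[2]=7, slow++,fast++
slow=3 fast=4: a[fast]=0, fast++
slow=3 fast=5: a[fast]=6≠0 swap→a[3]=6, slow++,fast++
slow=4 fast=6: a[fast]=0, fast++
slow=4 fast=7: a[fast]=0, fast++
slow=4 fast=8: a[fast]=8≠0 swap→a[4]=8, slow++,fast++
slow=5 fast=9: a[fast]=0, fast++
slow=5 fast=10: a[fast]=0, fast++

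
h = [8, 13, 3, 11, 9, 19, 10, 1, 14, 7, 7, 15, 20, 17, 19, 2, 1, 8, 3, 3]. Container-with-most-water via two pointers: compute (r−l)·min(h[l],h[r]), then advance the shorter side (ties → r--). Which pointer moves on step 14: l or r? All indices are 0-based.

l

[0,19] min(8,3)*19=57 best=57 * → r--
[0,18] min(8,3)*18=54 best=57 → r--
[0,17] min(8,8)*17=136 best=136 * → r--
[0,16] min(8,1)*16=16 best=136 → r--
[0,15] min(8,2)*15=30 best=136 → r--
[0,14] min(8,19)*14=112 best=136 → l++
[1,14] min(13,19)*13=169 best=169 * → l++
[2,14] min(3,19)*12=36 best=169 → l++
[3,14] min(11,19)*11=121 best=169 → l++
[4,14] min(9,19)*10=90 best=169 → l++
[5,14] min(19,19)*9=171 best=171 * → r--
[5,13] min(19,17)*8=136 best=171 → r--
[5,12] min(19,20)*7=133 best=171 → l++
[6,12] min(10,20)*6=60 best=171 → l++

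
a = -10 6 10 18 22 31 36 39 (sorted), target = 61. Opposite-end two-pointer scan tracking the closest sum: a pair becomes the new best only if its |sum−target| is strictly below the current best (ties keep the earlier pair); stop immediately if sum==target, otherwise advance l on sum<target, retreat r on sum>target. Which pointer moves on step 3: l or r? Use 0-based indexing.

l=0 r=7: -10+39=29 d=32 *, l++
l=1 r=7: 6+39=45 d=16 *, l++
l=2 r=7: 10+39=49 d=12 *, l++

l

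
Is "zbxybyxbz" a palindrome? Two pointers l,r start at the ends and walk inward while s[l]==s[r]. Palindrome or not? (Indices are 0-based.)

palindrome

[0,8] 'z'=='z' → l++,r--
[1,7] 'b'=='b' → l++,r--
[2,6] 'x'=='x' → l++,r--
[3,5] 'y'=='y' → l++,r--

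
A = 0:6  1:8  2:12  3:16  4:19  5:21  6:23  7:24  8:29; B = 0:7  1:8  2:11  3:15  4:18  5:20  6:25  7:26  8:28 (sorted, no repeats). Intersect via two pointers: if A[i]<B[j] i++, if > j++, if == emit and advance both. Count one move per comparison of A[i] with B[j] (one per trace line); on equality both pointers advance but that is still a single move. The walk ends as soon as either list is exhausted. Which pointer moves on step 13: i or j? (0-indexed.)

[i=0,j=0] 6<7 → i++
[i=1,j=0] 8>7 → j++
[i=1,j=1] 8==8 emit → i++,j++
[i=2,j=2] 12>11 → j++
[i=2,j=3] 12<15 → i++
[i=3,j=3] 16>15 → j++
[i=3,j=4] 16<18 → i++
[i=4,j=4] 19>18 → j++
[i=4,j=5] 19<20 → i++
[i=5,j=5] 21>20 → j++
[i=5,j=6] 21<25 → i++
[i=6,j=6] 23<25 → i++
[i=7,j=6] 24<25 → i++

i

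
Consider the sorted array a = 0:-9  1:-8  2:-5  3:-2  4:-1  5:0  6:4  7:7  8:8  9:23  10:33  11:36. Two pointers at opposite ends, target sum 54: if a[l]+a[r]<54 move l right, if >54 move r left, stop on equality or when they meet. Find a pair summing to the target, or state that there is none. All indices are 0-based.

[0,11] -9+36=27 <54 → l++
[1,11] -8+36=28 <54 → l++
[2,11] -5+36=31 <54 → l++
[3,11] -2+36=34 <54 → l++
[4,11] -1+36=35 <54 → l++
[5,11] 0+36=36 <54 → l++
[6,11] 4+36=40 <54 → l++
[7,11] 7+36=43 <54 → l++
[8,11] 8+36=44 <54 → l++
[9,11] 23+36=59 >54 → r--
[9,10] 23+33=56 >54 → r--

no pair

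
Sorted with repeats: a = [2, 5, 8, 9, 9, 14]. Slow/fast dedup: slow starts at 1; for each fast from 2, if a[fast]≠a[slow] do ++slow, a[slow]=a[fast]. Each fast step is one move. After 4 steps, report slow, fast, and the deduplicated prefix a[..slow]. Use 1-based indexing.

(s=1,f=2) a[fast]=5≠a[slow]=2 write a[2]=5 → slow++,fast++
(s=2,f=3) a[fast]=8≠a[slow]=5 write a[3]=8 → slow++,fast++
(s=3,f=4) a[fast]=9≠a[slow]=8 write a[4]=9 → slow++,fast++
(s=4,f=5) a[fast]=9=a[slow] dup → fast++

slow=4, fast=6, prefix=[2, 5, 8, 9]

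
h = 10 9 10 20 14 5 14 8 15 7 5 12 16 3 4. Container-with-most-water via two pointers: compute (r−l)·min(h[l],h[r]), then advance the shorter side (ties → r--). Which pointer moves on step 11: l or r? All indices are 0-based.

l=0 r=14: min(10,4)*14=56 best=56 *, r--
l=0 r=13: min(10,3)*13=39 best=56, r--
l=0 r=12: min(10,16)*12=120 best=120 *, l++
l=1 r=12: min(9,16)*11=99 best=120, l++
l=2 r=12: min(10,16)*10=100 best=120, l++
l=3 r=12: min(20,16)*9=144 best=144 *, r--
l=3 r=11: min(20,12)*8=96 best=144, r--
l=3 r=10: min(20,5)*7=35 best=144, r--
l=3 r=9: min(20,7)*6=42 best=144, r--
l=3 r=8: min(20,15)*5=75 best=144, r--
l=3 r=7: min(20,8)*4=32 best=144, r--

r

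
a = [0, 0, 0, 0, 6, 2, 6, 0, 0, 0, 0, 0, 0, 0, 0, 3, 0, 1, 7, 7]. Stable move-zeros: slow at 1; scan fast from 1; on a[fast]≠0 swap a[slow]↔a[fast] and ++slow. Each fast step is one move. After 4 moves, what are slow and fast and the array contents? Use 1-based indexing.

slow=1 fast=1: a[fast]=0, fast++
slow=1 fast=2: a[fast]=0, fast++
slow=1 fast=3: a[fast]=0, fast++
slow=1 fast=4: a[fast]=0, fast++

slow=1, fast=5, a=[0, 0, 0, 0, 6, 2, 6, 0, 0, 0, 0, 0, 0, 0, 0, 3, 0, 1, 7, 7]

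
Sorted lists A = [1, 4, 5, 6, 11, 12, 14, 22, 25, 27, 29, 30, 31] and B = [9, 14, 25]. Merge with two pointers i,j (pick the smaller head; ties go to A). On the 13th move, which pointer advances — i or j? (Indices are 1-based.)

i

i=1 j=1: A[i]=1<=B[j]=9 take 1, i++
i=2 j=1: A[i]=4<=B[j]=9 take 4, i++
i=3 j=1: A[i]=5<=B[j]=9 take 5, i++
i=4 j=1: A[i]=6<=B[j]=9 take 6, i++
i=5 j=1: A[i]=11>B[j]=9 take 9, j++
i=5 j=2: A[i]=11<=B[j]=14 take 11, i++
i=6 j=2: A[i]=12<=B[j]=14 take 12, i++
i=7 j=2: A[i]=14<=B[j]=14 take 14, i++
i=8 j=2: A[i]=22>B[j]=14 take 14, j++
i=8 j=3: A[i]=22<=B[j]=25 take 22, i++
i=9 j=3: A[i]=25<=B[j]=25 take 25, i++
i=10 j=3: A[i]=27>B[j]=25 take 25, j++
i=10 j=4: B done, take A[i]=27, i++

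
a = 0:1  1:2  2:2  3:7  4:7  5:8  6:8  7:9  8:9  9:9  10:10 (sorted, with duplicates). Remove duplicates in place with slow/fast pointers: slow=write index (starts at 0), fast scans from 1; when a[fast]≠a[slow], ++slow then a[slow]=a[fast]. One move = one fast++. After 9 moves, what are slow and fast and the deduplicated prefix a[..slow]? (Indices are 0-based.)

(s=0,f=1) a[fast]=2≠a[slow]=1 write a[1]=2 → slow++,fast++
(s=1,f=2) a[fast]=2=a[slow] dup → fast++
(s=1,f=3) a[fast]=7≠a[slow]=2 write a[2]=7 → slow++,fast++
(s=2,f=4) a[fast]=7=a[slow] dup → fast++
(s=2,f=5) a[fast]=8≠a[slow]=7 write a[3]=8 → slow++,fast++
(s=3,f=6) a[fast]=8=a[slow] dup → fast++
(s=3,f=7) a[fast]=9≠a[slow]=8 write a[4]=9 → slow++,fast++
(s=4,f=8) a[fast]=9=a[slow] dup → fast++
(s=4,f=9) a[fast]=9=a[slow] dup → fast++

slow=4, fast=10, prefix=[1, 2, 7, 8, 9]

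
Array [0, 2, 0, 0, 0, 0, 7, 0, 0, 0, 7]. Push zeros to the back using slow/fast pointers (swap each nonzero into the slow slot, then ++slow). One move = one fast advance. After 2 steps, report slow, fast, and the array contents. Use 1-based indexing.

slow=1 fast=1: a[fast]=0, fast++
slow=1 fast=2: a[fast]=2≠0 swap→a[1]=2, slow++,fast++

slow=2, fast=3, a=[2, 0, 0, 0, 0, 0, 7, 0, 0, 0, 7]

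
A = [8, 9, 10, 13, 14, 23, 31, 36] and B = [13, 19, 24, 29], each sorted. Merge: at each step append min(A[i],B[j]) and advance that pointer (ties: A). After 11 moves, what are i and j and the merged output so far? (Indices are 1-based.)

[i=1,j=1] A[i]=8<=B[j]=13 take 8 → i++
[i=2,j=1] A[i]=9<=B[j]=13 take 9 → i++
[i=3,j=1] A[i]=10<=B[j]=13 take 10 → i++
[i=4,j=1] A[i]=13<=B[j]=13 take 13 → i++
[i=5,j=1] A[i]=14>B[j]=13 take 13 → j++
[i=5,j=2] A[i]=14<=B[j]=19 take 14 → i++
[i=6,j=2] A[i]=23>B[j]=19 take 19 → j++
[i=6,j=3] A[i]=23<=B[j]=24 take 23 → i++
[i=7,j=3] A[i]=31>B[j]=24 take 24 → j++
[i=7,j=4] A[i]=31>B[j]=29 take 29 → j++
[i=7,j=5] B done, take A[i]=31 → i++

i=8, j=5, merged so far=[8, 9, 10, 13, 13, 14, 19, 23, 24, 29, 31]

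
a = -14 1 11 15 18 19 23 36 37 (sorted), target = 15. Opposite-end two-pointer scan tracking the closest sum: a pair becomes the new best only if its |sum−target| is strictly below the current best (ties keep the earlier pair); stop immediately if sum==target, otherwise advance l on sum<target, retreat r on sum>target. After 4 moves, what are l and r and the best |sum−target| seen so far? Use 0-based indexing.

[0,8] -14+37=23 d=8 * → r--
[0,7] -14+36=22 d=7 * → r--
[0,6] -14+23=9 d=6 * → l++
[1,6] 1+23=24 d=9 → r--

l=1, r=5, best |Δ|=6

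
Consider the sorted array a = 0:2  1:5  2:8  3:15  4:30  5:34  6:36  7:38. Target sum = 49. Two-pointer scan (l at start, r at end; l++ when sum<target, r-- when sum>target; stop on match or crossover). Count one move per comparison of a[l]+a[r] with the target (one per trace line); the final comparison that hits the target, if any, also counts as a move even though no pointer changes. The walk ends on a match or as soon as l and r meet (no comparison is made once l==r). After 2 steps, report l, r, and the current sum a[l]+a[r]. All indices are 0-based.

l=2, r=7, sum=46

[0,7] 2+38=40 <49 → l++
[1,7] 5+38=43 <49 → l++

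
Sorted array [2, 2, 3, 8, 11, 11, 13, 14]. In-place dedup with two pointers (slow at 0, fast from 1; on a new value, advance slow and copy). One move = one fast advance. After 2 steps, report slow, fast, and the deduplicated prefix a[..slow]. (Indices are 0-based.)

slow=0 fast=1: a[fast]=2=a[slow] dup, fast++
slow=0 fast=2: a[fast]=3≠a[slow]=2 write a[1]=3, slow++,fast++

slow=1, fast=3, prefix=[2, 3]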